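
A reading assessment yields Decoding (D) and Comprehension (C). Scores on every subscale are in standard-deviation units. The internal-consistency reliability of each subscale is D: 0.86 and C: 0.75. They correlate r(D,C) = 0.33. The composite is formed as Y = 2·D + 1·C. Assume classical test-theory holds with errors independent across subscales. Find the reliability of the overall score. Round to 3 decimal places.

0.872

Var(Y) = 2² + 1 + 2·[2·0.33] = 5 + 1.32 = 6.32.
Under uncorrelated errors the observed covariances equal the true-score covariances, so only the own-variance terms attenuate.
True-score variance = [2²·0.86 + 0.75] + 1.32 = 4.19 + 1.32 = 5.51.
Reliability = 5.51 / 6.32 = 0.872.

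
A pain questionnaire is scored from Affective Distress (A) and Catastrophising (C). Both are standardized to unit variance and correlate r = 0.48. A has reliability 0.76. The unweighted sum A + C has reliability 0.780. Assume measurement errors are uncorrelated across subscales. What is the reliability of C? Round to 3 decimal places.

0.589

Var(A+C) = 2 + 2·0.48 = 2.960.
True-score variance = ρ_A + ρ_C + 2·0.48, so 0.780 = (0.76 + ρ_C + 0.96) / 2.960.
ρ_C = 0.780·2.960 − 0.76 − 0.96 = 0.589.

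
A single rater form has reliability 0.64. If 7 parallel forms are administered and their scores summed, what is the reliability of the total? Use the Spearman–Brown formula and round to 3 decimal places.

0.926

ρ_k = kρ / (1 + (k−1)ρ) = 7·0.64 / (1 + 6·0.64) = 4.480 / 4.840 = 0.926.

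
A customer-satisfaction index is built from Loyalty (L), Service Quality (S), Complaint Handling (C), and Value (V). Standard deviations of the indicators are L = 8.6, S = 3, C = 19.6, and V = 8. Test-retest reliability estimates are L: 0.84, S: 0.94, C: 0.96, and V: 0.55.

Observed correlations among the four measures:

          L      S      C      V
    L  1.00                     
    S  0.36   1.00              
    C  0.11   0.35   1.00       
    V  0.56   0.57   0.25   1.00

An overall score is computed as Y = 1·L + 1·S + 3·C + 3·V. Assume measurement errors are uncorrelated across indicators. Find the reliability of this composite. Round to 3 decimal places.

Var(Y) = 8.6² + 3² + 3²·19.6² + 3²·8² + 2·[8.6·3·0.36 + 3·8.6·19.6·0.11 + 3·8.6·8·0.56 + 3·3·19.6·0.35 + 3·3·8·0.57 + 9·19.6·8·0.25] = 4116.4 + 1272.15 = 5388.55.
Because errors are independent across components, Cov(Tᵢ,Tⱼ) = Cov(Xᵢ,Xⱼ); the off-diagonal part of the true-score variance is the same as above.
True-score variance = [8.6²·0.84 + 3²·0.94 + 3²·19.6²·0.96 + 3²·8²·0.55] + 1272.15 = 3706.53 + 1272.15 = 4978.68.
Reliability = 4978.68 / 5388.55 = 0.924.

0.924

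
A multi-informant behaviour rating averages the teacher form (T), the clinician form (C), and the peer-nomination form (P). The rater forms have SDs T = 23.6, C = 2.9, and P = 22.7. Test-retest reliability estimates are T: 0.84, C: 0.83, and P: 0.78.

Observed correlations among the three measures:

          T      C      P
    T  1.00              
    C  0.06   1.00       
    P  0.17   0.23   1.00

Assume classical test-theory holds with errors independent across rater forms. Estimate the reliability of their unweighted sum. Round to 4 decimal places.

Var(T+C+P) = 23.6² + 2.9² + 22.7² + 2·[23.6·2.9·0.06 + 23.6·22.7·0.17 + 2.9·22.7·0.23] = 1080.66 + 220.639 = 1301.3.
Under uncorrelated errors the observed covariances equal the true-score covariances, so only the own-variance terms attenuate.
True-score variance = [23.6²·0.84 + 2.9²·0.83 + 22.7²·0.78] + 220.639 = 876.753 + 220.639 = 1097.39.
Reliability = 1097.39 / 1301.3 = 0.8433.

0.8433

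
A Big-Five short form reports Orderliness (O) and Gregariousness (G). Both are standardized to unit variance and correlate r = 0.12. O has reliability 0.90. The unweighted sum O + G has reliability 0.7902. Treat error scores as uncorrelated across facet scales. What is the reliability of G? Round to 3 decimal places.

Var(O+G) = 2 + 2·0.12 = 2.240.
True-score variance = ρ_O + ρ_G + 2·0.12, so 0.7902 = (0.90 + ρ_G + 0.24) / 2.240.
ρ_G = 0.7902·2.240 − 0.90 − 0.24 = 0.630.

0.630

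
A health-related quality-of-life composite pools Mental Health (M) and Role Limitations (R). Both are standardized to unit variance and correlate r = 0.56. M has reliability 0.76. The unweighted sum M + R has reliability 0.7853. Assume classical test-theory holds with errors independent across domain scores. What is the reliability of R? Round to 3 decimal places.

0.570

Var(M+R) = 2 + 2·0.56 = 3.120.
True-score variance = ρ_M + ρ_R + 2·0.56, so 0.7853 = (0.76 + ρ_R + 1.12) / 3.120.
ρ_R = 0.7853·3.120 − 0.76 − 1.12 = 0.570.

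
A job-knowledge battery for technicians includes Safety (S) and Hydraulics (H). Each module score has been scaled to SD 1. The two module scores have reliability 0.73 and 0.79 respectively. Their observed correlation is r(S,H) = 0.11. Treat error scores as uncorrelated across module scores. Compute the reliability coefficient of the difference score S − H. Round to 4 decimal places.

Var(S−H) = 1 + 1 − 2·0.11 = 2 − 0.22 = 1.78.
With uncorrelated errors the cross-covariances are all true-score covariance, so they carry over unchanged; only the diagonal terms shrink to ρᵢσᵢ².
True-score variance = [0.73 + 0.79] − 0.22 = 1.52 − 0.22 = 1.3.
Reliability = 1.3 / 1.78 = 0.7303.

0.7303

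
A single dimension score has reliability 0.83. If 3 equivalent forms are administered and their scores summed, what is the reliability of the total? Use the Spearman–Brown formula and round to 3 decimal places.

0.936

ρ_k = kρ / (1 + (k−1)ρ) = 3·0.83 / (1 + 2·0.83) = 2.490 / 2.660 = 0.936.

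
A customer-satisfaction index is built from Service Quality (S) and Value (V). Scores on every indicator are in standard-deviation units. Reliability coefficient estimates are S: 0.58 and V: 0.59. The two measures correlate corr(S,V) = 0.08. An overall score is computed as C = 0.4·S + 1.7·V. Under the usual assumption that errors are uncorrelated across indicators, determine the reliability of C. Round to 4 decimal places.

0.6036

Var(C) = 0.4² + 1.7² + 2·[0.68·0.08] = 3.05 + 0.1088 = 3.1588.
Because errors are independent across components, Cov(Tᵢ,Tⱼ) = Cov(Xᵢ,Xⱼ); the off-diagonal part of the true-score variance is the same as above.
True-score variance = [0.4²·0.58 + 1.7²·0.59] + 0.1088 = 1.7979 + 0.1088 = 1.9067.
Reliability = 1.9067 / 3.1588 = 0.6036.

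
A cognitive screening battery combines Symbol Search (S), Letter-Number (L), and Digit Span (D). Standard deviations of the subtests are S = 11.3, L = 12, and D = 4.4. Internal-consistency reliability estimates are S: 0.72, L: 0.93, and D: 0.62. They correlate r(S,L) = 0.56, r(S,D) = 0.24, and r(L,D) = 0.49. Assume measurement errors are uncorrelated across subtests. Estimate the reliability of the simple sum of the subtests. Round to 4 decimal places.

0.8974

Var(S+L+D) = 11.3² + 12² + 4.4² + 2·[11.3·12·0.56 + 11.3·4.4·0.24 + 12·4.4·0.49] = 291.05 + 227.482 = 518.532.
Under uncorrelated errors the observed covariances equal the true-score covariances, so only the own-variance terms attenuate.
True-score variance = [11.3²·0.72 + 12²·0.93 + 4.4²·0.62] + 227.482 = 237.86 + 227.482 = 465.342.
Reliability = 465.342 / 518.532 = 0.8974.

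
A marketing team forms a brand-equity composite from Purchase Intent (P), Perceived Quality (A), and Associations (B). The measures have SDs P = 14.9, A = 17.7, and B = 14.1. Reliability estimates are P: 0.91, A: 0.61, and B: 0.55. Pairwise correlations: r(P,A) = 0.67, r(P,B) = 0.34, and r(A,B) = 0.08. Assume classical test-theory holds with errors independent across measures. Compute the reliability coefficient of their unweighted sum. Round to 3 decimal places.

Var(P+A+B) = 14.9² + 17.7² + 14.1² + 2·[14.9·17.7·0.67 + 14.9·14.1·0.34 + 17.7·14.1·0.08] = 734.11 + 536.191 = 1270.3.
Because errors are independent across components, Cov(Tᵢ,Tⱼ) = Cov(Xᵢ,Xⱼ); the off-diagonal part of the true-score variance is the same as above.
True-score variance = [14.9²·0.91 + 17.7²·0.61 + 14.1²·0.55] + 536.191 = 502.481 + 536.191 = 1038.67.
Reliability = 1038.67 / 1270.3 = 0.818.

0.818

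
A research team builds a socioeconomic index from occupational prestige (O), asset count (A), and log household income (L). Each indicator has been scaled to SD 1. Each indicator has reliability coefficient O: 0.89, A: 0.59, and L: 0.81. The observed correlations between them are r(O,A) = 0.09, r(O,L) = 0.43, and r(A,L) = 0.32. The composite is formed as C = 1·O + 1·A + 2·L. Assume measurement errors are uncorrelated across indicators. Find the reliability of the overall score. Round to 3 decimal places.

0.861

Var(C) = 1 + 1 + 2² + 2·[0.09 + 2·0.43 + 2·0.32] = 6 + 3.18 = 9.18.
Under uncorrelated errors the observed covariances equal the true-score covariances, so only the own-variance terms attenuate.
True-score variance = [0.89 + 0.59 + 2²·0.81] + 3.18 = 4.72 + 3.18 = 7.9.
Reliability = 7.9 / 9.18 = 0.861.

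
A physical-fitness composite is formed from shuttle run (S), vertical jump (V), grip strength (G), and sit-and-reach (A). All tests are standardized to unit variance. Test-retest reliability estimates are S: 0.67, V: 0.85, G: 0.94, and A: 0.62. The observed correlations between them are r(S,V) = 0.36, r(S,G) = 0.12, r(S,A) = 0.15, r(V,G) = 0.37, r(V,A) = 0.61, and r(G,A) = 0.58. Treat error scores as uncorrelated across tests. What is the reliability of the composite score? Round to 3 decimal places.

0.890

Var(S+V+G+A) = 4 + 2·[0.36 + 0.12 + 0.15 + 0.37 + 0.61 + 0.58] = 4 + 4.38 = 8.38.
With uncorrelated errors the cross-covariances are all true-score covariance, so they carry over unchanged; only the diagonal terms shrink to ρᵢσᵢ².
True-score variance = [0.67 + 0.85 + 0.94 + 0.62] + 4.38 = 3.08 + 4.38 = 7.46.
Reliability = 7.46 / 8.38 = 0.890.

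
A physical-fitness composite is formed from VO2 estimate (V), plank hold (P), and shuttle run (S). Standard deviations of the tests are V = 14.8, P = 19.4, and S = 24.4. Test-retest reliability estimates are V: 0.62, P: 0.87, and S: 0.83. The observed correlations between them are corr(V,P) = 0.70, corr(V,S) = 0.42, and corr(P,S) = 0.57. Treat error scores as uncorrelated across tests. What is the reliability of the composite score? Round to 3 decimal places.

Var(V+P+S) = 14.8² + 19.4² + 24.4² + 2·[14.8·19.4·0.70 + 14.8·24.4·0.42 + 19.4·24.4·0.57] = 1190.76 + 1244.94 = 2435.7.
Under uncorrelated errors the observed covariances equal the true-score covariances, so only the own-variance terms attenuate.
True-score variance = [14.8²·0.62 + 19.4²·0.87 + 24.4²·0.83] + 1244.94 = 957.387 + 1244.94 = 2202.33.
Reliability = 2202.33 / 2435.7 = 0.904.

0.904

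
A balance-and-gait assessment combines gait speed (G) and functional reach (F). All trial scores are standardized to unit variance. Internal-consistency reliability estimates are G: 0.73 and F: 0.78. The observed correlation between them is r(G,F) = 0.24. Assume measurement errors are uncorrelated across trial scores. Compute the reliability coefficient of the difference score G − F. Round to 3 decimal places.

0.678

Var(G−F) = 1 + 1 − 2·0.24 = 2 − 0.48 = 1.52.
Because errors are independent across components, Cov(Tᵢ,Tⱼ) = Cov(Xᵢ,Xⱼ); the off-diagonal part of the true-score variance is the same as above.
True-score variance = [0.73 + 0.78] − 0.48 = 1.51 − 0.48 = 1.03.
Reliability = 1.03 / 1.52 = 0.678.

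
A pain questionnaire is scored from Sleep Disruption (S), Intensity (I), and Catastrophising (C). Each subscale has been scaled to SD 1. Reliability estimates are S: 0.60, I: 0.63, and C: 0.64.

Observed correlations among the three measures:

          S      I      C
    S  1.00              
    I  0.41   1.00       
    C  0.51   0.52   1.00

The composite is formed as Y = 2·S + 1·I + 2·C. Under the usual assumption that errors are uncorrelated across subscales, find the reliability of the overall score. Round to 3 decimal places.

Var(Y) = 2² + 1 + 2² + 2·[2·0.41 + 4·0.51 + 2·0.52] = 9 + 7.8 = 16.8.
Because errors are independent across components, Cov(Tᵢ,Tⱼ) = Cov(Xᵢ,Xⱼ); the off-diagonal part of the true-score variance is the same as above.
True-score variance = [2²·0.60 + 0.63 + 2²·0.64] + 7.8 = 5.59 + 7.8 = 13.39.
Reliability = 13.39 / 16.8 = 0.797.

0.797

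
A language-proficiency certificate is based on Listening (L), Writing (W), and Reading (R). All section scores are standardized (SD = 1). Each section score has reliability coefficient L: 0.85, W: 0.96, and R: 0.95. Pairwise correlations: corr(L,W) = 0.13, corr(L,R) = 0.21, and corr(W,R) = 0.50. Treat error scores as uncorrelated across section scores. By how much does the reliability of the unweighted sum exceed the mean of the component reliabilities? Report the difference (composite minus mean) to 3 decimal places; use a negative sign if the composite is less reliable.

0.029

Var(sum) = 3 + 1.68 = 4.68; true-score variance = 2.76 + 1.68 = 4.44; composite reliability = 0.9487.
Mean component reliability = 0.9200.
Difference = 0.9487 − 0.9200 = 0.029.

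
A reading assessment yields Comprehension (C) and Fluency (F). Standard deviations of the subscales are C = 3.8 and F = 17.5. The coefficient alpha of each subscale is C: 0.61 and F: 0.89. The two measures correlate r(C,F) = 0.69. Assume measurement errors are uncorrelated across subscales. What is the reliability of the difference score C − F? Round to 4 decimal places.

0.8282

Var(C−F) = 3.8² + 17.5² − 2·3.8·17.5·0.69 = 320.69 − 91.77 = 228.92.
Because errors are independent across components, Cov(Tᵢ,Tⱼ) = Cov(Xᵢ,Xⱼ); the off-diagonal part of the true-score variance is the same as above.
True-score variance = [3.8²·0.61 + 17.5²·0.89] − 91.77 = 281.371 − 91.77 = 189.601.
Reliability = 189.601 / 228.92 = 0.8282.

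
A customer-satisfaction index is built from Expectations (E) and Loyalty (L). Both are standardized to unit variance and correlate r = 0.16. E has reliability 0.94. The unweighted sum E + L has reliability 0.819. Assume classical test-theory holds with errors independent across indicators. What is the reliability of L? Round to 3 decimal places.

Var(E+L) = 2 + 2·0.16 = 2.320.
True-score variance = ρ_E + ρ_L + 2·0.16, so 0.819 = (0.94 + ρ_L + 0.32) / 2.320.
ρ_L = 0.819·2.320 − 0.94 − 0.32 = 0.640.

0.640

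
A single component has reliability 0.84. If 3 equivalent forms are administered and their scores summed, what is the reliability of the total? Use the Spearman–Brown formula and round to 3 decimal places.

ρ_k = kρ / (1 + (k−1)ρ) = 3·0.84 / (1 + 2·0.84) = 2.520 / 2.680 = 0.940.

0.940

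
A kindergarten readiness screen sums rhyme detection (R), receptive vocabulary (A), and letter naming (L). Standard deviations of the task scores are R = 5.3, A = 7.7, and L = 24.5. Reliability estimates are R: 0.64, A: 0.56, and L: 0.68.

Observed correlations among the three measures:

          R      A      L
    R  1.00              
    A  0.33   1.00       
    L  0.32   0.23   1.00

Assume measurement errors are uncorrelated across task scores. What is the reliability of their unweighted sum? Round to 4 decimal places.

0.7419

Var(R+A+L) = 5.3² + 7.7² + 24.5² + 2·[5.3·7.7·0.33 + 5.3·24.5·0.32 + 7.7·24.5·0.23] = 687.63 + 196.818 = 884.448.
Because errors are independent across components, Cov(Tᵢ,Tⱼ) = Cov(Xᵢ,Xⱼ); the off-diagonal part of the true-score variance is the same as above.
True-score variance = [5.3²·0.64 + 7.7²·0.56 + 24.5²·0.68] + 196.818 = 459.35 + 196.818 = 656.168.
Reliability = 656.168 / 884.448 = 0.7419.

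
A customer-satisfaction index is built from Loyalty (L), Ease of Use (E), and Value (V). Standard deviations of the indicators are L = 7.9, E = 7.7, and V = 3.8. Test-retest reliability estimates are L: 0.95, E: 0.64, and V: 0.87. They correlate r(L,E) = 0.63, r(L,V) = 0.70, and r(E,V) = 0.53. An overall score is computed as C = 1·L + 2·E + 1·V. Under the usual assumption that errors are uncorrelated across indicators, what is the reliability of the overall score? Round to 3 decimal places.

Var(C) = 7.9² + 2²·7.7² + 3.8² + 2·[2·7.9·7.7·0.63 + 7.9·3.8·0.70 + 2·7.7·3.8·0.53] = 314.01 + 257.351 = 571.361.
Because errors are independent across components, Cov(Tᵢ,Tⱼ) = Cov(Xᵢ,Xⱼ); the off-diagonal part of the true-score variance is the same as above.
True-score variance = [7.9²·0.95 + 2²·7.7²·0.64 + 3.8²·0.87] + 257.351 = 223.635 + 257.351 = 480.986.
Reliability = 480.986 / 571.361 = 0.842.

0.842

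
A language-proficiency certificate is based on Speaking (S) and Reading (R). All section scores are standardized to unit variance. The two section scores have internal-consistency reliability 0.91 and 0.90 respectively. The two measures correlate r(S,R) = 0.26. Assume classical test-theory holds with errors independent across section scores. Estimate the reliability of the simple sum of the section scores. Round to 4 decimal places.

Var(S+R) = 2 + 2·[0.26] = 2 + 0.52 = 2.52.
With uncorrelated errors the cross-covariances are all true-score covariance, so they carry over unchanged; only the diagonal terms shrink to ρᵢσᵢ².
True-score variance = [0.91 + 0.90] + 0.52 = 1.81 + 0.52 = 2.33.
Reliability = 2.33 / 2.52 = 0.9246.

0.9246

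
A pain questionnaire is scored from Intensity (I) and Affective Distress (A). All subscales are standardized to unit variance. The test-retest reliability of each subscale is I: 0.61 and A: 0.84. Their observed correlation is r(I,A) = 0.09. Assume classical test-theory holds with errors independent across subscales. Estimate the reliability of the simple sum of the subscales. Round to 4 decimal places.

0.7477

Var(I+A) = 2 + 2·[0.09] = 2 + 0.18 = 2.18.
Under uncorrelated errors the observed covariances equal the true-score covariances, so only the own-variance terms attenuate.
True-score variance = [0.61 + 0.84] + 0.18 = 1.45 + 0.18 = 1.63.
Reliability = 1.63 / 2.18 = 0.7477.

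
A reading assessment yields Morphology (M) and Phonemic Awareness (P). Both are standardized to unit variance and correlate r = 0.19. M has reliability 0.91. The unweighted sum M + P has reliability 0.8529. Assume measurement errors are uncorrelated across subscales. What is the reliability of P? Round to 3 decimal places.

0.740

Var(M+P) = 2 + 2·0.19 = 2.380.
True-score variance = ρ_M + ρ_P + 2·0.19, so 0.8529 = (0.91 + ρ_P + 0.38) / 2.380.
ρ_P = 0.8529·2.380 − 0.91 − 0.38 = 0.740.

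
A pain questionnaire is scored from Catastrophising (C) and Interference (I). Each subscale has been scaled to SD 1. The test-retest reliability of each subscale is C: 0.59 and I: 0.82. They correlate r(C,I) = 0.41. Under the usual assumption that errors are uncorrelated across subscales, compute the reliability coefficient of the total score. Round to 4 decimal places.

0.7908

Var(C+I) = 2 + 2·[0.41] = 2 + 0.82 = 2.82.
Because errors are independent across components, Cov(Tᵢ,Tⱼ) = Cov(Xᵢ,Xⱼ); the off-diagonal part of the true-score variance is the same as above.
True-score variance = [0.59 + 0.82] + 0.82 = 1.41 + 0.82 = 2.23.
Reliability = 2.23 / 2.82 = 0.7908.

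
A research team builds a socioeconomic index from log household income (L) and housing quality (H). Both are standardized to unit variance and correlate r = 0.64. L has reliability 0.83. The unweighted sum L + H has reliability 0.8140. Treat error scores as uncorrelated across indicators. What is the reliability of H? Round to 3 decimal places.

Var(L+H) = 2 + 2·0.64 = 3.280.
True-score variance = ρ_L + ρ_H + 2·0.64, so 0.8140 = (0.83 + ρ_H + 1.28) / 3.280.
ρ_H = 0.8140·3.280 − 0.83 − 1.28 = 0.560.

0.560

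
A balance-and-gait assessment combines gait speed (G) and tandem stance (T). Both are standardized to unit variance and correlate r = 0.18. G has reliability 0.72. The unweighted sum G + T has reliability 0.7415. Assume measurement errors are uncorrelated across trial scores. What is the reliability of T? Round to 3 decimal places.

Var(G+T) = 2 + 2·0.18 = 2.360.
True-score variance = ρ_G + ρ_T + 2·0.18, so 0.7415 = (0.72 + ρ_T + 0.36) / 2.360.
ρ_T = 0.7415·2.360 − 0.72 − 0.36 = 0.670.

0.670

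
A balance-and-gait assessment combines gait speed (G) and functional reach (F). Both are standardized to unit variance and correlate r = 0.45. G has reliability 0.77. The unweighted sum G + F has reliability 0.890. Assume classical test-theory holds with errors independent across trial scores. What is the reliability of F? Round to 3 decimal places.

0.911

Var(G+F) = 2 + 2·0.45 = 2.900.
True-score variance = ρ_G + ρ_F + 2·0.45, so 0.890 = (0.77 + ρ_F + 0.90) / 2.900.
ρ_F = 0.890·2.900 − 0.77 − 0.90 = 0.911.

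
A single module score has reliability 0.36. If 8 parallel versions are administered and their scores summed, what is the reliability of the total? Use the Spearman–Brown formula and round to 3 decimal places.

ρ_k = kρ / (1 + (k−1)ρ) = 8·0.36 / (1 + 7·0.36) = 2.880 / 3.520 = 0.818.

0.818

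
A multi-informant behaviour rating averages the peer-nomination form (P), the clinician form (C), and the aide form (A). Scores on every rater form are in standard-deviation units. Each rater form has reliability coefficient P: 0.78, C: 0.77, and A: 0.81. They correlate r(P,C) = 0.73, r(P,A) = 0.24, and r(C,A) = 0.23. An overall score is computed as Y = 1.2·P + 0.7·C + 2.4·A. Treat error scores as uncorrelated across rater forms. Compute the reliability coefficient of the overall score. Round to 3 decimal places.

Var(Y) = 1.2² + 0.7² + 2.4² + 2·[0.84·0.73 + 2.88·0.24 + 1.68·0.23] = 7.69 + 3.3816 = 11.0716.
With uncorrelated errors the cross-covariances are all true-score covariance, so they carry over unchanged; only the diagonal terms shrink to ρᵢσᵢ².
True-score variance = [1.2²·0.78 + 0.7²·0.77 + 2.4²·0.81] + 3.3816 = 6.1661 + 3.3816 = 9.5477.
Reliability = 9.5477 / 11.0716 = 0.862.

0.862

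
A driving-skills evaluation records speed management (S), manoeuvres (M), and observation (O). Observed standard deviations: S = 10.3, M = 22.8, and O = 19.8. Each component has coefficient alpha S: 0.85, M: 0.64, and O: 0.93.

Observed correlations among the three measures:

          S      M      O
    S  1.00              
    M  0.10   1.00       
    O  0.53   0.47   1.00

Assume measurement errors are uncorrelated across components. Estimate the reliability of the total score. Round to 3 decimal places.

0.865

Var(S+M+O) = 10.3² + 22.8² + 19.8² + 2·[10.3·22.8·0.10 + 10.3·19.8·0.53 + 22.8·19.8·0.47] = 1017.97 + 687.498 = 1705.47.
Under uncorrelated errors the observed covariances equal the true-score covariances, so only the own-variance terms attenuate.
True-score variance = [10.3²·0.85 + 22.8²·0.64 + 19.8²·0.93] + 687.498 = 787.471 + 687.498 = 1474.97.
Reliability = 1474.97 / 1705.47 = 0.865.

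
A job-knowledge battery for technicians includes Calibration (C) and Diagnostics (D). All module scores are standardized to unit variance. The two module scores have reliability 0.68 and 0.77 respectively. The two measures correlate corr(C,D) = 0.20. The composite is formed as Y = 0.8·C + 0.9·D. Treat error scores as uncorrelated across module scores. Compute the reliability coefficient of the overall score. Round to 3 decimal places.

0.775

Var(Y) = 0.8² + 0.9² + 2·[0.72·0.20] = 1.45 + 0.288 = 1.738.
Because errors are independent across components, Cov(Tᵢ,Tⱼ) = Cov(Xᵢ,Xⱼ); the off-diagonal part of the true-score variance is the same as above.
True-score variance = [0.8²·0.68 + 0.9²·0.77] + 0.288 = 1.0589 + 0.288 = 1.3469.
Reliability = 1.3469 / 1.738 = 0.775.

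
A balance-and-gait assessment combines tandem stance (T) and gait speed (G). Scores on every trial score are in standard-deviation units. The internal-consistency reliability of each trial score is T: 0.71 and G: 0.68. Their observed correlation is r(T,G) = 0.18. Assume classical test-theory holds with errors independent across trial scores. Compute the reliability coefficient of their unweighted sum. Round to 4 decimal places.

0.7415

Var(T+G) = 2 + 2·[0.18] = 2 + 0.36 = 2.36.
Because errors are independent across components, Cov(Tᵢ,Tⱼ) = Cov(Xᵢ,Xⱼ); the off-diagonal part of the true-score variance is the same as above.
True-score variance = [0.71 + 0.68] + 0.36 = 1.39 + 0.36 = 1.75.
Reliability = 1.75 / 2.36 = 0.7415.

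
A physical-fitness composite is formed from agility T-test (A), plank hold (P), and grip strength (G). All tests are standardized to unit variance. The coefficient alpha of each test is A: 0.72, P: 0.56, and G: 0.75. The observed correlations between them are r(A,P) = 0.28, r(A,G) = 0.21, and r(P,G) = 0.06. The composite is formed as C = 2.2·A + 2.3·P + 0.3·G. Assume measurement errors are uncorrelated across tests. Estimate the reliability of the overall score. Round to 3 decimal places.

0.724

Var(C) = 2.2² + 2.3² + 0.3² + 2·[5.06·0.28 + 0.66·0.21 + 0.69·0.06] = 10.22 + 3.1936 = 13.4136.
Because errors are independent across components, Cov(Tᵢ,Tⱼ) = Cov(Xᵢ,Xⱼ); the off-diagonal part of the true-score variance is the same as above.
True-score variance = [2.2²·0.72 + 2.3²·0.56 + 0.3²·0.75] + 3.1936 = 6.5147 + 3.1936 = 9.7083.
Reliability = 9.7083 / 13.4136 = 0.724.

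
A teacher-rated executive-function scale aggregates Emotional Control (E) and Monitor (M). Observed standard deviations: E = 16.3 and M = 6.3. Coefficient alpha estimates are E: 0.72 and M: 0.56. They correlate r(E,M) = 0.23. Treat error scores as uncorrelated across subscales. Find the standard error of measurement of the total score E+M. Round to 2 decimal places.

9.58

Var(total) = 305.38 + 47.2374 = 352.617.
True-score variance = 213.523 + 47.2374 = 260.761, so reliability = 0.7395.
Error variance = 352.617 − 260.761 = 91.8568; SEM = √91.8568 = 9.58.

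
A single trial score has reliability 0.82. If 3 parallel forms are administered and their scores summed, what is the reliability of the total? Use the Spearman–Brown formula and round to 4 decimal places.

ρ_k = kρ / (1 + (k−1)ρ) = 3·0.82 / (1 + 2·0.82) = 2.460 / 2.640 = 0.9318.

0.9318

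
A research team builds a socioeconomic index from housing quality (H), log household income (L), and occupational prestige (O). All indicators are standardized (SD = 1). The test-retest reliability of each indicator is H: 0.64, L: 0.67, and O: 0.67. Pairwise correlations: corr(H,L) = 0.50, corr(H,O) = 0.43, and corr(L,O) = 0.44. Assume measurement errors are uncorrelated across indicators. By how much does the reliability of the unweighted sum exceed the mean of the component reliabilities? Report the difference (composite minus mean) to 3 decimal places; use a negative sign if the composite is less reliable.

Var(sum) = 3 + 2.74 = 5.74; true-score variance = 1.98 + 2.74 = 4.72; composite reliability = 0.8223.
Mean component reliability = 0.6600.
Difference = 0.8223 − 0.6600 = 0.162.

0.162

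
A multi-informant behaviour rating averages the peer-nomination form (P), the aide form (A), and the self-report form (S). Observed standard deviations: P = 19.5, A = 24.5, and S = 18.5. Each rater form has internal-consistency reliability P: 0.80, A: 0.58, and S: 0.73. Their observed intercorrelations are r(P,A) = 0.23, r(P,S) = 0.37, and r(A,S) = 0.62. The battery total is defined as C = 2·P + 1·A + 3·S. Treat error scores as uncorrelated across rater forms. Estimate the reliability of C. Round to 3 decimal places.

0.845

Var(C) = 2²·19.5² + 24.5² + 3²·18.5² + 2·[2·19.5·24.5·0.23 + 6·19.5·18.5·0.37 + 3·24.5·18.5·0.62] = 5201.5 + 3727.35 = 8928.85.
Under uncorrelated errors the observed covariances equal the true-score covariances, so only the own-variance terms attenuate.
True-score variance = [2²·19.5²·0.80 + 24.5²·0.58 + 3²·18.5²·0.73] + 3727.35 = 3813.53 + 3727.35 = 7540.88.
Reliability = 7540.88 / 8928.85 = 0.845.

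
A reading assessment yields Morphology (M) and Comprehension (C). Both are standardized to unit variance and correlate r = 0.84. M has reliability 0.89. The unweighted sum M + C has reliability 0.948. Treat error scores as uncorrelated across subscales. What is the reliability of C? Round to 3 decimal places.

0.919

Var(M+C) = 2 + 2·0.84 = 3.680.
True-score variance = ρ_M + ρ_C + 2·0.84, so 0.948 = (0.89 + ρ_C + 1.68) / 3.680.
ρ_C = 0.948·3.680 − 0.89 − 1.68 = 0.919.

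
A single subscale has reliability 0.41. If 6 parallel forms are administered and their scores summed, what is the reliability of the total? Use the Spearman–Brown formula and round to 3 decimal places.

ρ_k = kρ / (1 + (k−1)ρ) = 6·0.41 / (1 + 5·0.41) = 2.460 / 3.050 = 0.807.

0.807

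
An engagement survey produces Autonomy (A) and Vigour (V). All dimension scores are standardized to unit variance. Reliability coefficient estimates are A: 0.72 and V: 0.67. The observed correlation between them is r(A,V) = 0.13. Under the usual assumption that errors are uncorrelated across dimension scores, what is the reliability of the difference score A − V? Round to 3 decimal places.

Var(A−V) = 1 + 1 − 2·0.13 = 2 − 0.26 = 1.74.
With uncorrelated errors the cross-covariances are all true-score covariance, so they carry over unchanged; only the diagonal terms shrink to ρᵢσᵢ².
True-score variance = [0.72 + 0.67] − 0.26 = 1.39 − 0.26 = 1.13.
Reliability = 1.13 / 1.74 = 0.649.

0.649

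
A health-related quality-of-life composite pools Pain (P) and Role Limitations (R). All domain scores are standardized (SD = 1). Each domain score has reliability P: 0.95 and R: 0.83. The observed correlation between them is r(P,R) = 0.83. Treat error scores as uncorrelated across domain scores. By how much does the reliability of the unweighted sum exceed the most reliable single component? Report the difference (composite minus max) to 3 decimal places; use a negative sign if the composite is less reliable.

-0.010

Var(sum) = 2 + 1.66 = 3.66; true-score variance = 1.78 + 1.66 = 3.44; composite reliability = 0.9399.
Max component reliability = 0.9500.
Difference = 0.9399 − 0.9500 = -0.010.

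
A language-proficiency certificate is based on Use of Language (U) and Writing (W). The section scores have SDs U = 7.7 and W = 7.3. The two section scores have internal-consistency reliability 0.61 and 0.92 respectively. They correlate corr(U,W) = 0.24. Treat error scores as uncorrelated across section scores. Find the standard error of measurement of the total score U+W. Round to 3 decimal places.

Var(total) = 112.58 + 26.9808 = 139.561.
True-score variance = 85.1937 + 26.9808 = 112.175, so reliability = 0.8038.
Error variance = 139.561 − 112.175 = 27.3863; SEM = √27.3863 = 5.233.

5.233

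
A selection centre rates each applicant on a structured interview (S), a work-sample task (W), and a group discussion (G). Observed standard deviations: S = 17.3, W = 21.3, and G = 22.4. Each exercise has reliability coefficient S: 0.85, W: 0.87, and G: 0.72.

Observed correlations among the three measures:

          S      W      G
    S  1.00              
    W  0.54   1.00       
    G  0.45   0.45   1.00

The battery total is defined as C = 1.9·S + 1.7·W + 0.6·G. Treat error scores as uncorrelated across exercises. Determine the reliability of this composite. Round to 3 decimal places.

Var(C) = 1.9²·17.3² + 1.7²·21.3² + 0.6²·22.4² + 2·[3.23·17.3·21.3·0.54 + 1.14·17.3·22.4·0.45 + 1.02·21.3·22.4·0.45] = 2572.23 + 2121.03 = 4693.27.
Because errors are independent across components, Cov(Tᵢ,Tⱼ) = Cov(Xᵢ,Xⱼ); the off-diagonal part of the true-score variance is the same as above.
True-score variance = [1.9²·17.3²·0.85 + 1.7²·21.3²·0.87 + 0.6²·22.4²·0.72] + 2121.03 = 2189.14 + 2121.03 = 4310.17.
Reliability = 4310.17 / 4693.27 = 0.918.

0.918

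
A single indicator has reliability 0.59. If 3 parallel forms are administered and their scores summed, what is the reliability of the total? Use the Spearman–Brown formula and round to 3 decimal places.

0.812

ρ_k = kρ / (1 + (k−1)ρ) = 3·0.59 / (1 + 2·0.59) = 1.770 / 2.180 = 0.812.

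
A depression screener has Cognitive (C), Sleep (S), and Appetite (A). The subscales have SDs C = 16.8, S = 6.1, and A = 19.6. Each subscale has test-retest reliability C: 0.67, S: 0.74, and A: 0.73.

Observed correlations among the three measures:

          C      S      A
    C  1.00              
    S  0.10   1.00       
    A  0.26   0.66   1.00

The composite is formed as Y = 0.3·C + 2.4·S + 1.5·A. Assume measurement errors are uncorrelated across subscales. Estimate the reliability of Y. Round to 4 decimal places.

0.8314

Var(Y) = 0.3²·16.8² + 2.4²·6.1² + 1.5²·19.6² + 2·[0.72·16.8·6.1·0.10 + 0.45·16.8·19.6·0.26 + 3.6·6.1·19.6·0.66] = 1104.09 + 659.958 = 1764.05.
Under uncorrelated errors the observed covariances equal the true-score covariances, so only the own-variance terms attenuate.
True-score variance = [0.3²·16.8²·0.67 + 2.4²·6.1²·0.74 + 1.5²·19.6²·0.73] + 659.958 = 806.606 + 659.958 = 1466.56.
Reliability = 1466.56 / 1764.05 = 0.8314.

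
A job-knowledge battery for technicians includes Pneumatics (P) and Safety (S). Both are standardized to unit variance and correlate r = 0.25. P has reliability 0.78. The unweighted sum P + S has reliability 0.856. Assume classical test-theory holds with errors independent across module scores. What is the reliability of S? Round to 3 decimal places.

0.860

Var(P+S) = 2 + 2·0.25 = 2.500.
True-score variance = ρ_P + ρ_S + 2·0.25, so 0.856 = (0.78 + ρ_S + 0.50) / 2.500.
ρ_S = 0.856·2.500 − 0.78 − 0.50 = 0.860.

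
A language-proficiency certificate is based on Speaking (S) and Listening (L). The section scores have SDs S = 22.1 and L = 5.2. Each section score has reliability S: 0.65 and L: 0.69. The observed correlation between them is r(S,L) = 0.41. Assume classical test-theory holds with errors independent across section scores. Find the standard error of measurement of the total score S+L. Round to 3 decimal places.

13.391

Var(total) = 515.45 + 94.2344 = 609.684.
True-score variance = 336.124 + 94.2344 = 430.359, so reliability = 0.7059.
Error variance = 609.684 − 430.359 = 179.326; SEM = √179.326 = 13.391.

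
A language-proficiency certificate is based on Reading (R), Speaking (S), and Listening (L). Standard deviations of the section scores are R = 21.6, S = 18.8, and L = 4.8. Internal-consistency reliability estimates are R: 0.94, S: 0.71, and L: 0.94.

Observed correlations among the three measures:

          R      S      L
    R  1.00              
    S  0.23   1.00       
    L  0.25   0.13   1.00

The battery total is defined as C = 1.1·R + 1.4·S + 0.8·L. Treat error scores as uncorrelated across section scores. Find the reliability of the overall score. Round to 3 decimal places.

0.856

Var(C) = 1.1²·21.6² + 1.4²·18.8² + 0.8²·4.8² + 2·[1.54·21.6·18.8·0.23 + 0.88·21.6·4.8·0.25 + 1.12·18.8·4.8·0.13] = 1272.03 + 359.564 = 1631.59.
With uncorrelated errors the cross-covariances are all true-score covariance, so they carry over unchanged; only the diagonal terms shrink to ρᵢσᵢ².
True-score variance = [1.1²·21.6²·0.94 + 1.4²·18.8²·0.71 + 0.8²·4.8²·0.94] + 359.564 = 1036.37 + 359.564 = 1395.94.
Reliability = 1395.94 / 1631.59 = 0.856.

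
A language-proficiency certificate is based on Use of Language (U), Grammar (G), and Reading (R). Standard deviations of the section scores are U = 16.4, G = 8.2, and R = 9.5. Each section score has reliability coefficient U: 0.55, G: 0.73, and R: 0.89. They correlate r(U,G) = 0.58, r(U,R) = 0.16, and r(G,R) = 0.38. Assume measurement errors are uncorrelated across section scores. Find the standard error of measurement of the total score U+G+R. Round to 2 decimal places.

12.21

Var(total) = 426.45 + 265.057 = 691.507.
True-score variance = 277.336 + 265.057 = 542.392, so reliability = 0.7844.
Error variance = 691.507 − 542.392 = 149.114; SEM = √149.114 = 12.21.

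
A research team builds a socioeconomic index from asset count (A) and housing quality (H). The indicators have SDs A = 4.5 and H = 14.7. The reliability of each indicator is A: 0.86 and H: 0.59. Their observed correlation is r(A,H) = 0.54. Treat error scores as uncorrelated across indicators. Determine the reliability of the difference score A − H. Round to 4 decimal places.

0.4455

Var(A−H) = 4.5² + 14.7² − 2·4.5·14.7·0.54 = 236.34 − 71.442 = 164.898.
Under uncorrelated errors the observed covariances equal the true-score covariances, so only the own-variance terms attenuate.
True-score variance = [4.5²·0.86 + 14.7²·0.59] − 71.442 = 144.908 − 71.442 = 73.4661.
Reliability = 73.4661 / 164.898 = 0.4455.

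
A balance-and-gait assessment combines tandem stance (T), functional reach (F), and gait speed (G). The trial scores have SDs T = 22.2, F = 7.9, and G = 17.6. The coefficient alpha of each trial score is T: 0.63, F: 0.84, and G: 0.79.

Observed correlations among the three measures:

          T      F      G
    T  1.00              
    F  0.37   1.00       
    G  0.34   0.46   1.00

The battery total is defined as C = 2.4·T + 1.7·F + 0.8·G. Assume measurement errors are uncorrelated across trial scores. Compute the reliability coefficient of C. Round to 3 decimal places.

Var(C) = 2.4²·22.2² + 1.7²·7.9² + 0.8²·17.6² + 2·[4.08·22.2·7.9·0.37 + 1.92·22.2·17.6·0.34 + 1.36·7.9·17.6·0.46] = 3217.37 + 1213.6 = 4430.97.
With uncorrelated errors the cross-covariances are all true-score covariance, so they carry over unchanged; only the diagonal terms shrink to ρᵢσᵢ².
True-score variance = [2.4²·22.2²·0.63 + 1.7²·7.9²·0.84 + 0.8²·17.6²·0.79] + 1213.6 = 2096.54 + 1213.6 = 3310.14.
Reliability = 3310.14 / 4430.97 = 0.747.

0.747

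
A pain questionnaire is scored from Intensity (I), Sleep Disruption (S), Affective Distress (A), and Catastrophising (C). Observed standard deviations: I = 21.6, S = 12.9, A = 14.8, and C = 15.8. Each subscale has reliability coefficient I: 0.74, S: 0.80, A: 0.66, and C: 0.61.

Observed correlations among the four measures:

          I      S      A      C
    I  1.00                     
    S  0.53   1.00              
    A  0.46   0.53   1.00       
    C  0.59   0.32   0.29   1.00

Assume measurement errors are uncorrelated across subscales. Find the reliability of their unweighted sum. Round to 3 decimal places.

Var(I+S+A+C) = 21.6² + 12.9² + 14.8² + 15.8² + 2·[21.6·12.9·0.53 + 21.6·14.8·0.46 + 21.6·15.8·0.59 + 12.9·14.8·0.53 + 12.9·15.8·0.32 + 14.8·15.8·0.29] = 1101.65 + 1460.62 = 2562.27.
Under uncorrelated errors the observed covariances equal the true-score covariances, so only the own-variance terms attenuate.
True-score variance = [21.6²·0.74 + 12.9²·0.80 + 14.8²·0.66 + 15.8²·0.61] + 1460.62 = 775.229 + 1460.62 = 2235.85.
Reliability = 2235.85 / 2562.27 = 0.873.

0.873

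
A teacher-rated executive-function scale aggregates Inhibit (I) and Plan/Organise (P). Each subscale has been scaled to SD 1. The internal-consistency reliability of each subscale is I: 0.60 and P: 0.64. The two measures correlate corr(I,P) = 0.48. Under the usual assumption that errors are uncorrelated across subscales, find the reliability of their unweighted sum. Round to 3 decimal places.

0.743

Var(I+P) = 2 + 2·[0.48] = 2 + 0.96 = 2.96.
With uncorrelated errors the cross-covariances are all true-score covariance, so they carry over unchanged; only the diagonal terms shrink to ρᵢσᵢ².
True-score variance = [0.60 + 0.64] + 0.96 = 1.24 + 0.96 = 2.2.
Reliability = 2.2 / 2.96 = 0.743.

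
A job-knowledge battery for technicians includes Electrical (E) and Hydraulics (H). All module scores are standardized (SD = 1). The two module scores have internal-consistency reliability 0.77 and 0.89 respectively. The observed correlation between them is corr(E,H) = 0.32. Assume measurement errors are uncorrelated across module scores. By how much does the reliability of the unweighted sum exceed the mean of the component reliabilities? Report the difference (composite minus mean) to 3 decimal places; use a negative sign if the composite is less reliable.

0.041

Var(sum) = 2 + 0.64 = 2.64; true-score variance = 1.66 + 0.64 = 2.3; composite reliability = 0.8712.
Mean component reliability = 0.8300.
Difference = 0.8712 − 0.8300 = 0.041.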